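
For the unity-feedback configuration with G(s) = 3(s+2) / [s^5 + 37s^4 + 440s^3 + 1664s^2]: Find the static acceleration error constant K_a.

Factoring s^2 from the denominator leaves a polynomial with constant term 1664, so the system is type 2.
K_a = lim_{s→0} s^2·G(s) = 3·2 / 1664 = 3/832.

3/832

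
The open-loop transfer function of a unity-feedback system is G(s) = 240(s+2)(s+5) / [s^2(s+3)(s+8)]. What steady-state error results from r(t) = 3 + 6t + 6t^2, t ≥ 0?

0.12

System type = 2 (two poles at s=0). Treating each term separately:
  • 3: tracked with zero error.
  • 6t: tracked with zero error.
  • 6t^2: e_ss = 12/K_a with K_a=100 → 0.12.
Total e_ss = 0.12.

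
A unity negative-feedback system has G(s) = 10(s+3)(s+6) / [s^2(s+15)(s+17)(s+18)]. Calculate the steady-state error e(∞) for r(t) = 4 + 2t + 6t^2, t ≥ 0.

306

System type = 2 (two poles at s=0). Taking each input component in turn:
  • 4: tracked with zero error.
  • 2t: tracked with zero error.
  • 6t^2: e_ss = 12/K_a with K_a=2/51 → 306.
Total e_ss = 306.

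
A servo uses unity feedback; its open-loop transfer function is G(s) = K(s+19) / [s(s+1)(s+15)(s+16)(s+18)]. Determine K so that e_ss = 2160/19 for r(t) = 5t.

G(s) has one factor of s in the denominator, so the system is type 1.
K_v = lim_{s→0} s·G(s) = K·19 / (1·15·16·18) = (19/4320)·K.
e_ss = 5/K_v = 2160/19 ⇒ K_v = 19/432 ⇒ K = (19/432)/(19/4320) = 10.

10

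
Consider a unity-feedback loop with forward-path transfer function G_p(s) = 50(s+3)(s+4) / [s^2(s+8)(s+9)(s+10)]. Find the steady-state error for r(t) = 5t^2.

System type = 2 (two poles at s=0).
K_a = lim_{s→0} s^2·G_p(s) = 50·3·4 / (8·9·10) = 5/6.
r(t) = 5t^2 gives R(s) = 10/s^3.
e_ss = 10/K_a = 10/(5/6) = 12.

12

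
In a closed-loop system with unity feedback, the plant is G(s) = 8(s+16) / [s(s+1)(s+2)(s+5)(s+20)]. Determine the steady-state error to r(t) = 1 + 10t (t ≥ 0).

The open loop has one pole at the origin → type 1 system. Treating each term separately:
  • 1: tracked with zero error.
  • 10t: e_ss = 10/K_v with K_v=0.64 → 15.625.
Total e_ss = 15.625.

15.625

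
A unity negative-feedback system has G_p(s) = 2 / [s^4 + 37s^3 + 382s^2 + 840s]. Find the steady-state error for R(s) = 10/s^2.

4200

Factoring s from the denominator leaves a polynomial with constant term 840, so the system is type 1.
K_v = lim_{s→0} s·G_p(s) = 2 / 840 = 1/420.
e_ss = 10/K_v = 10/(1/420) = 4200.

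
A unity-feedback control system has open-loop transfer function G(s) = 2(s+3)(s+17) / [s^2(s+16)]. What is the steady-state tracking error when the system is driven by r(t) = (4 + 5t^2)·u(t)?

80/51

System type = 2 (two poles at s=0). By superposition:
  • 4: tracked with zero error.
  • 5t^2: e_ss = 10/K_a with K_a=6.375 → 80/51.
Total e_ss = 80/51.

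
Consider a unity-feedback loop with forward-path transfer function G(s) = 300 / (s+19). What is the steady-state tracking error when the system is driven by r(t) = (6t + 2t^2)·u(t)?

No free integrators in G(s): this is a type 0 system. By superposition:
  • 6t: a type-0 system cannot track it, e_ss → ∞.
  • 2t^2: a type-0 system cannot track it, e_ss → ∞.
The unbounded component dominates.

infinity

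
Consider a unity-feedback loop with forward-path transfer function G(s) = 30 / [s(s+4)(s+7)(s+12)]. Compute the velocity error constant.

5/56

G(s) has one factor of s in the denominator, so the system is type 1.
K_v = lim_{s→0} s·G(s) = 30 / (4·7·12) = 5/56.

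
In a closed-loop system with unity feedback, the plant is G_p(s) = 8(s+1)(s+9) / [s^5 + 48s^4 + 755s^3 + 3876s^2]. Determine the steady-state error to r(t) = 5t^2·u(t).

Factoring s^2 from the denominator leaves a polynomial with constant term 3876, so the system is type 2.
K_a = lim_{s→0} s^2·G_p(s) = 8·1·9 / 3876 = 6/323.
r(t) = 5t^2 gives R(s) = 10/s^3.
e_ss = 10/K_a = 10/(6/323) = 1615/3.

1615/3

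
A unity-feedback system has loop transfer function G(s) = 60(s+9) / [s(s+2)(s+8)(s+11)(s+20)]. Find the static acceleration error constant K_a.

0

G(s) has one factor of s in the denominator, so the system is type 1.
K_a = lim_{s→0} s^2·G(s) = 0 (the extra factor of s kills the finite limit).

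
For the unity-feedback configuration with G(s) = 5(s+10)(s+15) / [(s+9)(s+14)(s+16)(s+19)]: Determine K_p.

No free integrators in G(s): this is a type 0 system.
K_p = lim_{s→0} G(s) = 5·10·15 / (9·14·16·19) = 125/6384.

125/6384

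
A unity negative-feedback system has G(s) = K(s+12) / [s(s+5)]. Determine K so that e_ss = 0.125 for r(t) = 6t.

20

One free integrator in G(s): this is a type 1 system.
K_v = lim_{s→0} s·G(s) = K·12 / (5) = 2.4·K.
e_ss = 6/K_v = 0.125 ⇒ K_v = 48 ⇒ K = 48/2.4 = 20.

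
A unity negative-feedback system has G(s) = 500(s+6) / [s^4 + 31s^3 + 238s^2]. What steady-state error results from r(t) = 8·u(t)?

0

Lowest-order denominator term is 238s^2, so the open loop has 2 poles at the origin → type 2 system.
K_p = ∞ for a type-2 system; e_ss to a step is zero.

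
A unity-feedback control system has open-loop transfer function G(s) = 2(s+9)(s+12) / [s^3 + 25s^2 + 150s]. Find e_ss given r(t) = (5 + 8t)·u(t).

Lowest-order denominator term is 150s, so the open loop has 1 pole at the origin → type 1 system. Taking each input component in turn:
  • 5: tracked with zero error.
  • 8t: e_ss = 8/K_v with K_v=1.44 → 50/9.
Total e_ss = 50/9.

50/9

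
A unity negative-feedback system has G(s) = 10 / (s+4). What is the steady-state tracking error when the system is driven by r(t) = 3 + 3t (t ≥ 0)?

No free integrators in G(s): this is a type 0 system. Taking each input component in turn:
  • 3: e_ss = 3/(1+K_p) with K_p=2.5 → 6/7.
  • 3t: a type-0 system cannot track it, e_ss → ∞.
The unbounded component dominates.

infinity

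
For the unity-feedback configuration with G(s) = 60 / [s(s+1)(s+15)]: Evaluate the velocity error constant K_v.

G(s) has one factor of s in the denominator, so the system is type 1.
K_v = lim_{s→0} s·G(s) = 60 / (1·15) = 4.

4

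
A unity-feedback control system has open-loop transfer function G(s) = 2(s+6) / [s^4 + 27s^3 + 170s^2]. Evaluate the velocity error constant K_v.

K_v = lim_{s→0} s·G(s); with 2 poles at the origin the limit diverges, so K_v = ∞.

infinity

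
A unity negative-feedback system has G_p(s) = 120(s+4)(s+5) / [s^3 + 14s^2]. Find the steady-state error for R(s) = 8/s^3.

Lowest-order denominator term is 14s^2, so the open loop has 2 poles at the origin → type 2 system.
K_a = lim_{s→0} s^2·G_p(s) = 120·4·5 / 14 = 1200/7.
r(t) = 4t^2 gives R(s) = 8/s^3.
e_ss = 8/K_a = 8/(1200/7) = 7/150.

7/150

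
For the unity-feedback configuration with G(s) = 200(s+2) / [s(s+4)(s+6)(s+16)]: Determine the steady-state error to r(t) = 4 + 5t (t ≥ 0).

4.8

System type = 1 (one pole at s=0). By superposition:
  • 4: tracked with zero error.
  • 5t: e_ss = 5/K_v with K_v=25/24 → 4.8.
Total e_ss = 4.8.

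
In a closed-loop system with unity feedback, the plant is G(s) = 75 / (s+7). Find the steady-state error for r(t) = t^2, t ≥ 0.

The open loop has no poles at the origin → type 0 system.
For a type-0 system K_a = 0, so e_ss to a parabolic input is unbounded.

infinity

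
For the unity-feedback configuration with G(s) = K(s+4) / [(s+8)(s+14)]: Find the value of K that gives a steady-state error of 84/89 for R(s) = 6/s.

150

G(s) has no factors of s in the denominator, so the system is type 0.
K_p = lim_{s→0} G(s) = K·4 / (8·14) = (1/28)·K.
e_ss = 6/(1 + K_p) = 84/89 ⇒ 1 + (1/28)·K = 89/14 ⇒ K = 150.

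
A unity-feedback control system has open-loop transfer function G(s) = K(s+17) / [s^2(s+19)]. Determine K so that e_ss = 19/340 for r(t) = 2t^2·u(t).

80

Two free integrators in G(s): this is a type 2 system.
K_a = lim_{s→0} s^2·G(s) = K·17 / (19) = (17/19)·K.
e_ss = 4/K_a = 19/340 ⇒ K_a = 1360/19 ⇒ K = (1360/19)/(17/19) = 80.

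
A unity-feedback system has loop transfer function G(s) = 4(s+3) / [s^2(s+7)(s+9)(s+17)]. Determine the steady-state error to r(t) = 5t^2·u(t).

892.5

The open loop has two poles at the origin → type 2 system.
K_a = lim_{s→0} s^2·G(s) = 4·3 / (7·9·17) = 4/357.
r(t) = 5t^2 gives R(s) = 10/s^3.
e_ss = 10/K_a = 10/(4/357) = 892.5.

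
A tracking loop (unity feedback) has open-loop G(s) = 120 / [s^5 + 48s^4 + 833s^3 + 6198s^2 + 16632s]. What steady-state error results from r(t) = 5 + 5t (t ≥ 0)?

693

The denominator has no term below 16632s — 1 pole at s=0, type 1. Treating each term separately:
  • 5: tracked with zero error.
  • 5t: e_ss = 5/K_v with K_v=5/693 → 693.
Total e_ss = 693.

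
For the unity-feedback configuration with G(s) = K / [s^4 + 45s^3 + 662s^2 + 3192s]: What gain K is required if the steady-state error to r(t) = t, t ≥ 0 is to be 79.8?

40

The denominator has no term below 3192s — 1 pole at s=0, type 1.
K_v = lim_{s→0} s·G(s) = K / 3192 = (1/3192)·K.
e_ss = 1/K_v = 79.8 ⇒ K_v = 5/399 ⇒ K = (5/399)/(1/3192) = 40.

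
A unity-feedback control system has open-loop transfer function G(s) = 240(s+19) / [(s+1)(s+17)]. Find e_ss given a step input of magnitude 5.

G(s) has no factors of s in the denominator, so the system is type 0.
K_p = lim_{s→0} G(s) = 240·19 / (1·17) = 4560/17.
e_ss = 5/(1 + K_p) = 5/(4577/17) = 85/4577.

85/4577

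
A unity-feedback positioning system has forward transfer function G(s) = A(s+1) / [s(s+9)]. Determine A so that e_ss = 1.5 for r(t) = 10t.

60

The open loop has one pole at the origin → type 1 system.
K_v = lim_{s→0} s·G(s) = A·1 / (9) = (1/9)·A.
e_ss = 10/K_v = 1.5 ⇒ K_v = 20/3 ⇒ A = (20/3)/(1/9) = 60.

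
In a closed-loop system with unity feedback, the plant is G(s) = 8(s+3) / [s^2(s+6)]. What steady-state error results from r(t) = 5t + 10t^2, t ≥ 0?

5

G(s) has two factors of s in the denominator, so the system is type 2. Treating each term separately:
  • 5t: tracked with zero error.
  • 10t^2: e_ss = 20/K_a with K_a=4 → 5.
Total e_ss = 5.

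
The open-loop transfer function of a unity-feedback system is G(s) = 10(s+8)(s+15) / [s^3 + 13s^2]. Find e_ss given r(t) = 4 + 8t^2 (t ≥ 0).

Lowest-order denominator term is 13s^2, so the open loop has 2 poles at the origin → type 2 system. By superposition:
  • 4: tracked with zero error.
  • 8t^2: e_ss = 16/K_a with K_a=1200/13 → 13/75.
Total e_ss = 13/75.

13/75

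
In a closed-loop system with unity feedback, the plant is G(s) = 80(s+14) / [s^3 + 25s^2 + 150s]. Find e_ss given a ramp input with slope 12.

Factoring s from the denominator leaves a polynomial with constant term 150, so the system is type 1.
K_v = lim_{s→0} s·G(s) = 80·14 / 150 = 112/15.
e_ss = 12/K_v = 12/(112/15) = 45/28.

45/28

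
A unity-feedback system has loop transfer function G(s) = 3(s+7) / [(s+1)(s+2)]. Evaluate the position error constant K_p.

System type = 0 (no poles at s=0).
K_p = lim_{s→0} G(s) = 3·7 / (1·2) = 10.5.

10.5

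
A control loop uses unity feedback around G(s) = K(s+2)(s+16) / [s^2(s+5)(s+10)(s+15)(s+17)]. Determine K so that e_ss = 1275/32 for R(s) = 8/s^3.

The open loop has two poles at the origin → type 2 system.
K_a = lim_{s→0} s^2·G(s) = K·2·16 / (5·10·15·17) = (16/6375)·K.
e_ss = 8/K_a = 1275/32 ⇒ K_a = 256/1275 ⇒ K = (256/1275)/(16/6375) = 80.

80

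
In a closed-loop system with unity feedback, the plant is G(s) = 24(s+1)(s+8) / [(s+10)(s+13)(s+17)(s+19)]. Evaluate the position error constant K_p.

System type = 0 (no poles at s=0).
K_p = lim_{s→0} G(s) = 24·1·8 / (10·13·17·19) = 96/20995.

96/20995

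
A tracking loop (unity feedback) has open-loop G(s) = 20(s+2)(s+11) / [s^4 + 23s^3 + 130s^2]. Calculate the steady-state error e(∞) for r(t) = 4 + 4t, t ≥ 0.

Factoring s^2 from the denominator leaves a polynomial with constant term 130, so the system is type 2. By superposition:
  • 4: tracked with zero error.
  • 4t: tracked with zero error.
Total e_ss = 0.

0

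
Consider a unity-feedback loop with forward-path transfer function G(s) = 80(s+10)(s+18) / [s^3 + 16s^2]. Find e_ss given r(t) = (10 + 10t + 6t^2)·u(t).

Lowest-order denominator term is 16s^2, so the open loop has 2 poles at the origin → type 2 system. Treating each term separately:
  • 10: tracked with zero error.
  • 10t: tracked with zero error.
  • 6t^2: e_ss = 12/K_a with K_a=900 → 1/75.
Total e_ss = 1/75.

1/75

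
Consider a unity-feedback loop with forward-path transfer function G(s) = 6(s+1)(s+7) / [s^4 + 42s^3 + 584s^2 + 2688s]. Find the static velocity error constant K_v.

1/64

Lowest-order denominator term is 2688s, so the open loop has 1 pole at the origin → type 1 system.
K_v = lim_{s→0} s·G(s) = 6·1·7 / 2688 = 1/64.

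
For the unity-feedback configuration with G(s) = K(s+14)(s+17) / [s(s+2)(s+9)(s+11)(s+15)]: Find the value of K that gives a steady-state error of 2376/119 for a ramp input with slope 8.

One free integrator in G(s): this is a type 1 system.
K_v = lim_{s→0} s·G(s) = K·14·17 / (2·9·11·15) = (119/1485)·K.
e_ss = 8/K_v = 2376/119 ⇒ K_v = 119/297 ⇒ K = (119/297)/(119/1485) = 5.

5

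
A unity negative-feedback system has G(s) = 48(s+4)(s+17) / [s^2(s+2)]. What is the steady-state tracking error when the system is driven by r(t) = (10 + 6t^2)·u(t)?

G(s) has two factors of s in the denominator, so the system is type 2. Treating each term separately:
  • 10: tracked with zero error.
  • 6t^2: e_ss = 12/K_a with K_a=1632 → 1/136.
Total e_ss = 1/136.

1/136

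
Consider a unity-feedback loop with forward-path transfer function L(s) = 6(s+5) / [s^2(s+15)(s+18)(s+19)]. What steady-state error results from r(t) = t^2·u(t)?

The open loop has two poles at the origin → type 2 system.
K_a = lim_{s→0} s^2·L(s) = 6·5 / (15·18·19) = 1/171.
r(t) = t^2 gives R(s) = 2/s^3.
e_ss = 2/K_a = 2/(1/171) = 342.

342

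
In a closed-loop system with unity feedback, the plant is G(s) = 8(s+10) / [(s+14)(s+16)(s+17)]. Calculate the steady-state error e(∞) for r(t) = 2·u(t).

System type = 0 (no poles at s=0).
K_p = lim_{s→0} G(s) = 8·10 / (14·16·17) = 5/238.
e_ss = 2/(1 + K_p) = 2/(243/238) = 476/243.

476/243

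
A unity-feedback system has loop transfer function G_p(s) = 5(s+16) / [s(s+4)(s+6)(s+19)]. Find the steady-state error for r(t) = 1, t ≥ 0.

0

G_p(s) has one factor of s in the denominator, so the system is type 1.
A type-1 system has K_p = ∞, so it tracks a step input with zero steady-state error.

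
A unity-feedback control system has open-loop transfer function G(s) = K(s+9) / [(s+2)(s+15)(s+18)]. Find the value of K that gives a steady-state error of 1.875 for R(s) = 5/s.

100

No free integrators in G(s): this is a type 0 system.
K_p = lim_{s→0} G(s) = K·9 / (2·15·18) = (1/60)·K.
e_ss = 5/(1 + K_p) = 1.875 ⇒ 1 + (1/60)·K = 8/3 ⇒ K = 100.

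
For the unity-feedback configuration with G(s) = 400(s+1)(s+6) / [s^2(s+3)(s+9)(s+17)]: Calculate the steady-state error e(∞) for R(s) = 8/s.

The open loop has two poles at the origin → type 2 system.
K_p = ∞ for a type-2 system; e_ss to a step is zero.

0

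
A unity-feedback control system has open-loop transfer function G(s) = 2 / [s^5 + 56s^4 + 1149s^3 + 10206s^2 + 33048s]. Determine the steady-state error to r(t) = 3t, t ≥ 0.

49572

The denominator has no term below 33048s — 1 pole at s=0, type 1.
K_v = lim_{s→0} s·G(s) = 2 / 33048 = 1/16524.
e_ss = 3/K_v = 3/(1/16524) = 49572.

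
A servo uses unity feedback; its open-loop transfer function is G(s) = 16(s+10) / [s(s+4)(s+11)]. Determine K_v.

The open loop has one pole at the origin → type 1 system.
K_v = lim_{s→0} s·G(s) = 16·10 / (4·11) = 40/11.

40/11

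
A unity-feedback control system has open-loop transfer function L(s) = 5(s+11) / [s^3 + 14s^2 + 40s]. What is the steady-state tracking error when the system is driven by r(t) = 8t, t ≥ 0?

64/11

Factoring s from the denominator leaves a polynomial with constant term 40, so the system is type 1.
K_v = lim_{s→0} s·L(s) = 5·11 / 40 = 1.375.
e_ss = 8/K_v = 8/1.375 = 64/11.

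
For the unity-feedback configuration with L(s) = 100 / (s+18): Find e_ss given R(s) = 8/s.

L(s) has no factors of s in the denominator, so the system is type 0.
K_p = lim_{s→0} L(s) = 100 / (18) = 50/9.
e_ss = 8/(1 + K_p) = 8/(59/9) = 72/59.

72/59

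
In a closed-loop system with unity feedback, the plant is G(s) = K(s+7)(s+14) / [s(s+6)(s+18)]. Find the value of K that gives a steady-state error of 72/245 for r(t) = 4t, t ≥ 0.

G(s) has one factor of s in the denominator, so the system is type 1.
K_v = lim_{s→0} s·G(s) = K·7·14 / (6·18) = (49/54)·K.
e_ss = 4/K_v = 72/245 ⇒ K_v = 245/18 ⇒ K = (245/18)/(49/54) = 15.

15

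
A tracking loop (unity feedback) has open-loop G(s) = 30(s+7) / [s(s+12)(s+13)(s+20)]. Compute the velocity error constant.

7/104

One free integrator in G(s): this is a type 1 system.
K_v = lim_{s→0} s·G(s) = 30·7 / (12·13·20) = 7/104.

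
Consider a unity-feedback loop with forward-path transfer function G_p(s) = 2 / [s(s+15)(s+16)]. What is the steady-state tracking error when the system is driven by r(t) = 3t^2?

infinity

System type = 1 (one pole at s=0).
For a type-1 system K_a = 0, so e_ss to a parabolic input is unbounded.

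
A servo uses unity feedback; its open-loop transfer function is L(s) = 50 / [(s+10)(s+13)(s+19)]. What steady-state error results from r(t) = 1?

L(s) has no factors of s in the denominator, so the system is type 0.
K_p = lim_{s→0} L(s) = 50 / (10·13·19) = 5/247.
e_ss = 1/(1 + K_p) = 1/(252/247) = 247/252.

247/252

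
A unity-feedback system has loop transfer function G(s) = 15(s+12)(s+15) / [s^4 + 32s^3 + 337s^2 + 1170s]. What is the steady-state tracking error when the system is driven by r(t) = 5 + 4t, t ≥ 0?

26/15

The denominator has no term below 1170s — 1 pole at s=0, type 1. Taking each input component in turn:
  • 5: tracked with zero error.
  • 4t: e_ss = 4/K_v with K_v=30/13 → 26/15.
Total e_ss = 26/15.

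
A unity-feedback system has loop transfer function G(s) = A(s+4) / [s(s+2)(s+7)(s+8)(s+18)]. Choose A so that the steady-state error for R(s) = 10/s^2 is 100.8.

50

One free integrator in G(s): this is a type 1 system.
K_v = lim_{s→0} s·G(s) = A·4 / (2·7·8·18) = (1/504)·A.
e_ss = 10/K_v = 100.8 ⇒ K_v = 25/252 ⇒ A = (25/252)/(1/504) = 50.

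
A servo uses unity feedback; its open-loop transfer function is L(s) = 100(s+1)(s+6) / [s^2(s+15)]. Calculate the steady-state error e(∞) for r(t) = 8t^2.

0.4

The open loop has two poles at the origin → type 2 system.
K_a = lim_{s→0} s^2·L(s) = 100·1·6 / (15) = 40.
r(t) = 8t^2 gives R(s) = 16/s^3.
e_ss = 16/K_a = 16/40 = 0.4.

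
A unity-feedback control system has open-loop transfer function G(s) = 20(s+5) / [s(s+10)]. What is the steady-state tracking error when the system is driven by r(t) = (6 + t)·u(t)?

0.1

G(s) has one factor of s in the denominator, so the system is type 1. Taking each input component in turn:
  • 6: tracked with zero error.
  • t: e_ss = 1/K_v with K_v=10 → 0.1.
Total e_ss = 0.1.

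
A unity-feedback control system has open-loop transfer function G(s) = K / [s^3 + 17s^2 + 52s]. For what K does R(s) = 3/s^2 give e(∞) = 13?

Factoring s from the denominator leaves a polynomial with constant term 52, so the system is type 1.
K_v = lim_{s→0} s·G(s) = K / 52 = (1/52)·K.
e_ss = 3/K_v = 13 ⇒ K_v = 3/13 ⇒ K = (3/13)/(1/52) = 12.

12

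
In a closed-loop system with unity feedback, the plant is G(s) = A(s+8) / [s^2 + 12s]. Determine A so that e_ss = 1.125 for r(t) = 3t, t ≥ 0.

Factoring s from the denominator leaves a polynomial with constant term 12, so the system is type 1.
K_v = lim_{s→0} s·G(s) = A·8 / 12 = (2/3)·A.
e_ss = 3/K_v = 1.125 ⇒ K_v = 8/3 ⇒ A = (8/3)/(2/3) = 4.

4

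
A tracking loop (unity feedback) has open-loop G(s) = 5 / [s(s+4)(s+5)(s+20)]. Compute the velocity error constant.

0.0125

The open loop has one pole at the origin → type 1 system.
K_v = lim_{s→0} s·G(s) = 5 / (4·5·20) = 0.0125.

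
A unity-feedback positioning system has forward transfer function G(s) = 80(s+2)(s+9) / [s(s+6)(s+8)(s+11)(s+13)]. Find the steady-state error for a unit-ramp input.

G(s) has one factor of s in the denominator, so the system is type 1.
K_v = lim_{s→0} s·G(s) = 80·2·9 / (6·8·11·13) = 30/143.
e_ss = 1/K_v = 1/(30/143) = 143/30.

143/30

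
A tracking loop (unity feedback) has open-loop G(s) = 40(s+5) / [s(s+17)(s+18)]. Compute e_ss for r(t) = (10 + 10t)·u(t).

System type = 1 (one pole at s=0). Taking each input component in turn:
  • 10: tracked with zero error.
  • 10t: e_ss = 10/K_v with K_v=100/153 → 15.3.
Total e_ss = 15.3.

15.3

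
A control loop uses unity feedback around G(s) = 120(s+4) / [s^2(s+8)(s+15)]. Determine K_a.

The open loop has two poles at the origin → type 2 system.
K_a = lim_{s→0} s^2·G(s) = 120·4 / (8·15) = 4.

4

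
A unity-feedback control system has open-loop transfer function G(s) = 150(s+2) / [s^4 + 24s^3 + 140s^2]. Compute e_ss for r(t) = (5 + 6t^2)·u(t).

5.6

The denominator has no term below 140s^2 — 2 poles at s=0, type 2. Taking each input component in turn:
  • 5: tracked with zero error.
  • 6t^2: e_ss = 12/K_a with K_a=15/7 → 5.6.
Total e_ss = 5.6.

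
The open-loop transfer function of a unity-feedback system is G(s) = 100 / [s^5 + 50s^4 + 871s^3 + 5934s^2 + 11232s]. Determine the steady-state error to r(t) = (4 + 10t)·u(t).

The denominator has no term below 11232s — 1 pole at s=0, type 1. Treating each term separately:
  • 4: tracked with zero error.
  • 10t: e_ss = 10/K_v with K_v=25/2808 → 1123.2.
Total e_ss = 1123.2.

1123.2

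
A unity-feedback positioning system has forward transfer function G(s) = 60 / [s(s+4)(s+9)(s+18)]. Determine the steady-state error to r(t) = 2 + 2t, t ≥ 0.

21.6

System type = 1 (one pole at s=0). Taking each input component in turn:
  • 2: tracked with zero error.
  • 2t: e_ss = 2/K_v with K_v=5/54 → 21.6.
Total e_ss = 21.6.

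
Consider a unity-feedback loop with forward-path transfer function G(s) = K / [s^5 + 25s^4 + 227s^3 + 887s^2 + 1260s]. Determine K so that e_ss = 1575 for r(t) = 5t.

4

The denominator has no term below 1260s — 1 pole at s=0, type 1.
K_v = lim_{s→0} s·G(s) = K / 1260 = (1/1260)·K.
e_ss = 5/K_v = 1575 ⇒ K_v = 1/315 ⇒ K = (1/315)/(1/1260) = 4.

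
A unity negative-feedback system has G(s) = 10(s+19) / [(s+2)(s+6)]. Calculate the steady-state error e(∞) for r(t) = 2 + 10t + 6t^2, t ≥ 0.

No free integrators in G(s): this is a type 0 system. Treating each term separately:
  • 2: e_ss = 2/(1+K_p) with K_p=95/6 → 12/101.
  • 10t: a type-0 system cannot track it, e_ss → ∞.
  • 6t^2: a type-0 system cannot track it, e_ss → ∞.
The unbounded component dominates.

infinity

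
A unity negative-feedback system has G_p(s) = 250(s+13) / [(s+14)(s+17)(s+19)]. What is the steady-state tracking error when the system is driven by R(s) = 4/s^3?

infinity

G_p(s) has no factors of s in the denominator, so the system is type 0.
For a type-0 system K_a = 0, so e_ss to a parabolic input is unbounded.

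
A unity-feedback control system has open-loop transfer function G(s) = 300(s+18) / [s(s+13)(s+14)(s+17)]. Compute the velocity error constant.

One free integrator in G(s): this is a type 1 system.
K_v = lim_{s→0} s·G(s) = 300·18 / (13·14·17) = 2700/1547.

2700/1547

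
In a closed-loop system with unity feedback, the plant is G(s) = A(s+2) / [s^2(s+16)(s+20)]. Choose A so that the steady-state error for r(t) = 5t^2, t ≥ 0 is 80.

G(s) has two factors of s in the denominator, so the system is type 2.
K_a = lim_{s→0} s^2·G(s) = A·2 / (16·20) = (1/160)·A.
e_ss = 10/K_a = 80 ⇒ K_a = 0.125 ⇒ A = 0.125/(1/160) = 20.

20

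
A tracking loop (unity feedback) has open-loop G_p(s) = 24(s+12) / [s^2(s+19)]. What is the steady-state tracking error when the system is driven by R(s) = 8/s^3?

G_p(s) has two factors of s in the denominator, so the system is type 2.
K_a = lim_{s→0} s^2·G_p(s) = 24·12 / (19) = 288/19.
r(t) = 4t^2 gives R(s) = 8/s^3.
e_ss = 8/K_a = 8/(288/19) = 19/36.

19/36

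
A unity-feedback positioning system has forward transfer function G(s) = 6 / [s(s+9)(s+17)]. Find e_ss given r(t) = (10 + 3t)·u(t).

76.5

G(s) has one factor of s in the denominator, so the system is type 1. By superposition:
  • 10: tracked with zero error.
  • 3t: e_ss = 3/K_v with K_v=2/51 → 76.5.
Total e_ss = 76.5.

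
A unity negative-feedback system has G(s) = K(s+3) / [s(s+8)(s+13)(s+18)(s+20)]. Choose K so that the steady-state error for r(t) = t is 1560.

System type = 1 (one pole at s=0).
K_v = lim_{s→0} s·G(s) = K·3 / (8·13·18·20) = (1/12480)·K.
e_ss = 1/K_v = 1560 ⇒ K_v = 1/1560 ⇒ K = (1/1560)/(1/12480) = 8.

8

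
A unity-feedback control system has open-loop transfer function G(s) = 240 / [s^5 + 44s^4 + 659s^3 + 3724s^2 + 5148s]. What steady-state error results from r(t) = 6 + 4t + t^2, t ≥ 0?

infinity

The denominator has no term below 5148s — 1 pole at s=0, type 1. Taking each input component in turn:
  • 6: tracked with zero error.
  • 4t: e_ss = 4/K_v with K_v=20/429 → 85.8.
  • t^2: a type-1 system cannot track it, e_ss → ∞.
The unbounded component dominates.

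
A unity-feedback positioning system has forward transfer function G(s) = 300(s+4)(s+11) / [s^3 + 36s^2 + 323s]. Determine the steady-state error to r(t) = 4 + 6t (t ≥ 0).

323/2200

Factoring s from the denominator leaves a polynomial with constant term 323, so the system is type 1. Taking each input component in turn:
  • 4: tracked with zero error.
  • 6t: e_ss = 6/K_v with K_v=13200/323 → 323/2200.
Total e_ss = 323/2200.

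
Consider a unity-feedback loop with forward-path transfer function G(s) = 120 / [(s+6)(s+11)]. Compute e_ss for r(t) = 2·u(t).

The open loop has no poles at the origin → type 0 system.
K_p = lim_{s→0} G(s) = 120 / (6·11) = 20/11.
e_ss = 2/(1 + K_p) = 2/(31/11) = 22/31.

22/31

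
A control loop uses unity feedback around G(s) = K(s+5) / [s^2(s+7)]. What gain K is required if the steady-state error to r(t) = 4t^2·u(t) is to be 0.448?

25

The open loop has two poles at the origin → type 2 system.
K_a = lim_{s→0} s^2·G(s) = K·5 / (7) = (5/7)·K.
e_ss = 8/K_a = 0.448 ⇒ K_a = 125/7 ⇒ K = (125/7)/(5/7) = 25.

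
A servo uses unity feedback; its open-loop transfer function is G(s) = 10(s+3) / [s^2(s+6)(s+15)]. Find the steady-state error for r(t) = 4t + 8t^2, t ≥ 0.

48

The open loop has two poles at the origin → type 2 system. Taking each input component in turn:
  • 4t: tracked with zero error.
  • 8t^2: e_ss = 16/K_a with K_a=1/3 → 48.
Total e_ss = 48.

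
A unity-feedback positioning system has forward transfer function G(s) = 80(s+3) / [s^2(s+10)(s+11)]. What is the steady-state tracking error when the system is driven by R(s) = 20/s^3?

G(s) has two factors of s in the denominator, so the system is type 2.
K_a = lim_{s→0} s^2·G(s) = 80·3 / (10·11) = 24/11.
r(t) = 10t^2 gives R(s) = 20/s^3.
e_ss = 20/K_a = 20/(24/11) = 55/6.

55/6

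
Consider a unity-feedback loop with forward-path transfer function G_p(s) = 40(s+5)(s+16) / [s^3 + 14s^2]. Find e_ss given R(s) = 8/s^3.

0.035

The denominator has no term below 14s^2 — 2 poles at s=0, type 2.
K_a = lim_{s→0} s^2·G_p(s) = 40·5·16 / 14 = 1600/7.
r(t) = 4t^2 gives R(s) = 8/s^3.
e_ss = 8/K_a = 8/(1600/7) = 0.035.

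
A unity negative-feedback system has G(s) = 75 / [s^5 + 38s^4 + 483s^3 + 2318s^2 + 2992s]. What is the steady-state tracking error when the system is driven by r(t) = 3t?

Factoring s from the denominator leaves a polynomial with constant term 2992, so the system is type 1.
K_v = lim_{s→0} s·G(s) = 75 / 2992 = 75/2992.
e_ss = 3/K_v = 3/(75/2992) = 119.68.

119.68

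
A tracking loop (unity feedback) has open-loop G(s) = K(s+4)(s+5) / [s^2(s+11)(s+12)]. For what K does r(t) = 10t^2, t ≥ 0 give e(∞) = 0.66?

Two free integrators in G(s): this is a type 2 system.
K_a = lim_{s→0} s^2·G(s) = K·4·5 / (11·12) = (5/33)·K.
e_ss = 20/K_a = 0.66 ⇒ K_a = 1000/33 ⇒ K = (1000/33)/(5/33) = 200.

200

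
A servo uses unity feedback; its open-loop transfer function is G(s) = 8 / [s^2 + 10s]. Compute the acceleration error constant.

0

Factoring s from the denominator leaves a polynomial with constant term 10, so the system is type 1.
K_a = lim_{s→0} s^2·G(s) = 0 (the extra factor of s kills the finite limit).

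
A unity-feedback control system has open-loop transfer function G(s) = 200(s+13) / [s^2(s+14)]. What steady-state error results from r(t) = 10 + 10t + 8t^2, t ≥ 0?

Two free integrators in G(s): this is a type 2 system. By superposition:
  • 10: tracked with zero error.
  • 10t: tracked with zero error.
  • 8t^2: e_ss = 16/K_a with K_a=1300/7 → 28/325.
Total e_ss = 28/325.

28/325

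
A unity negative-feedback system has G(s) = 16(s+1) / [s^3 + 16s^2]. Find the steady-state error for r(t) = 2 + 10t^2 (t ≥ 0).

20

Lowest-order denominator term is 16s^2, so the open loop has 2 poles at the origin → type 2 system. Treating each term separately:
  • 2: tracked with zero error.
  • 10t^2: e_ss = 20/K_a with K_a=1 → 20.
Total e_ss = 20.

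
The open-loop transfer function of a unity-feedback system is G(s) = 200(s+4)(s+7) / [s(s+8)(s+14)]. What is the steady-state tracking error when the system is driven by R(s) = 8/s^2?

System type = 1 (one pole at s=0).
K_v = lim_{s→0} s·G(s) = 200·4·7 / (8·14) = 50.
e_ss = 8/K_v = 8/50 = 0.16.

0.16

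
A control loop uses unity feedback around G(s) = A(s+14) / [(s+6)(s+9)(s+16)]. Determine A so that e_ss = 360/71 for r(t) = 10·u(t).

60

The open loop has no poles at the origin → type 0 system.
K_p = lim_{s→0} G(s) = A·14 / (6·9·16) = (7/432)·A.
e_ss = 10/(1 + K_p) = 360/71 ⇒ 1 + (7/432)·A = 71/36 ⇒ A = 60.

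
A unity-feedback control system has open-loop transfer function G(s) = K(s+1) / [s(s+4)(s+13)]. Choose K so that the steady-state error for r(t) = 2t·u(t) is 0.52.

200

The open loop has one pole at the origin → type 1 system.
K_v = lim_{s→0} s·G(s) = K·1 / (4·13) = (1/52)·K.
e_ss = 2/K_v = 0.52 ⇒ K_v = 50/13 ⇒ K = (50/13)/(1/52) = 200.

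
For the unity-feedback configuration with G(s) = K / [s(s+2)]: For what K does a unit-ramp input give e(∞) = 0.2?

10

The open loop has one pole at the origin → type 1 system.
K_v = lim_{s→0} s·G(s) = K / (2) = 0.5·K.
e_ss = 1/K_v = 0.2 ⇒ K_v = 5 ⇒ K = 5/0.5 = 10.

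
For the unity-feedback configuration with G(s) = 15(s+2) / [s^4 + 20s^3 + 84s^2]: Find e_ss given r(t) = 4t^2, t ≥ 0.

The denominator has no term below 84s^2 — 2 poles at s=0, type 2.
K_a = lim_{s→0} s^2·G(s) = 15·2 / 84 = 5/14.
r(t) = 4t^2 gives R(s) = 8/s^3.
e_ss = 8/K_a = 8/(5/14) = 22.4.

22.4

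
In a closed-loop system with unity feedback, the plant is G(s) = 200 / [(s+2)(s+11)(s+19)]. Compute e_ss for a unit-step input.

No free integrators in G(s): this is a type 0 system.
K_p = lim_{s→0} G(s) = 200 / (2·11·19) = 100/209.
e_ss = 1/(1 + K_p) = 1/(309/209) = 209/309.

209/309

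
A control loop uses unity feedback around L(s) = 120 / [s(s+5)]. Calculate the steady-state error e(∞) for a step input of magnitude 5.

0

One free integrator in L(s): this is a type 1 system.
K_p = ∞ for a type-1 system; e_ss to a step is zero.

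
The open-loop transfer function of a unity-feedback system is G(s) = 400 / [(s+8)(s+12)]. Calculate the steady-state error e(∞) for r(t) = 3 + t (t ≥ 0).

No free integrators in G(s): this is a type 0 system. Taking each input component in turn:
  • 3: e_ss = 3/(1+K_p) with K_p=25/6 → 18/31.
  • t: a type-0 system cannot track it, e_ss → ∞.
The unbounded component dominates.

infinity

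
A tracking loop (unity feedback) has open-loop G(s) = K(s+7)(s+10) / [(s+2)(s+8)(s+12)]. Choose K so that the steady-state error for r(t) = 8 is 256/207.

15

No free integrators in G(s): this is a type 0 system.
K_p = lim_{s→0} G(s) = K·7·10 / (2·8·12) = (35/96)·K.
e_ss = 8/(1 + K_p) = 256/207 ⇒ 1 + (35/96)·K = 207/32 ⇒ K = 15.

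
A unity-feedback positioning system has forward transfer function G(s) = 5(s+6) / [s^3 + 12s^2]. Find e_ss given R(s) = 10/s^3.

4

Factoring s^2 from the denominator leaves a polynomial with constant term 12, so the system is type 2.
K_a = lim_{s→0} s^2·G(s) = 5·6 / 12 = 2.5.
r(t) = 5t^2 gives R(s) = 10/s^3.
e_ss = 10/K_a = 10/2.5 = 4.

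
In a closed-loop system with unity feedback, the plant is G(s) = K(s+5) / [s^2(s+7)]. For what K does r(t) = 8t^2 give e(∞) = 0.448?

The open loop has two poles at the origin → type 2 system.
K_a = lim_{s→0} s^2·G(s) = K·5 / (7) = (5/7)·K.
e_ss = 16/K_a = 0.448 ⇒ K_a = 250/7 ⇒ K = (250/7)/(5/7) = 50.

50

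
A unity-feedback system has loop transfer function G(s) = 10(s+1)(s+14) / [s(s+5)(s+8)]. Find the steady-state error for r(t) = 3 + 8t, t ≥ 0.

The open loop has one pole at the origin → type 1 system. Treating each term separately:
  • 3: tracked with zero error.
  • 8t: e_ss = 8/K_v with K_v=3.5 → 16/7.
Total e_ss = 16/7.

16/7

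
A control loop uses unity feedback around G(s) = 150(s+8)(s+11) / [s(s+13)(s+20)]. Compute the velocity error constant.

660/13

System type = 1 (one pole at s=0).
K_v = lim_{s→0} s·G(s) = 150·8·11 / (13·20) = 660/13.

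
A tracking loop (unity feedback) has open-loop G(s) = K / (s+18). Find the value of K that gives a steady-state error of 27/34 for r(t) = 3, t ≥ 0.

The open loop has no poles at the origin → type 0 system.
K_p = lim_{s→0} G(s) = K / (18) = (1/18)·K.
e_ss = 3/(1 + K_p) = 27/34 ⇒ 1 + (1/18)·K = 34/9 ⇒ K = 50.

50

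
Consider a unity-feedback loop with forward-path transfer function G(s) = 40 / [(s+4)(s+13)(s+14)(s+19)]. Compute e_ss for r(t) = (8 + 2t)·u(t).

infinity

No free integrators in G(s): this is a type 0 system. Treating each term separately:
  • 8: e_ss = 8/(1+K_p) with K_p=5/1729 → 6916/867.
  • 2t: a type-0 system cannot track it, e_ss → ∞.
The unbounded component dominates.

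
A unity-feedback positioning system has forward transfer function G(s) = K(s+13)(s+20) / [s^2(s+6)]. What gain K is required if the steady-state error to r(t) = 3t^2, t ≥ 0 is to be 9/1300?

G(s) has two factors of s in the denominator, so the system is type 2.
K_a = lim_{s→0} s^2·G(s) = K·13·20 / (6) = (130/3)·K.
e_ss = 6/K_a = 9/1300 ⇒ K_a = 2600/3 ⇒ K = (2600/3)/(130/3) = 20.

20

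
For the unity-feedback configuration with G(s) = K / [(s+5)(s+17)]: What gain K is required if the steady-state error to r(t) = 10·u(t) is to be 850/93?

G(s) has no factors of s in the denominator, so the system is type 0.
K_p = lim_{s→0} G(s) = K / (5·17) = (1/85)·K.
e_ss = 10/(1 + K_p) = 850/93 ⇒ 1 + (1/85)·K = 93/85 ⇒ K = 8.

8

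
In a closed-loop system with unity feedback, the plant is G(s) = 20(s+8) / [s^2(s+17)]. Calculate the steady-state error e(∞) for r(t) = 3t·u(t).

Two free integrators in G(s): this is a type 2 system.
A type-2 system has K_v = ∞, so it tracks a ramp input with zero steady-state error.

0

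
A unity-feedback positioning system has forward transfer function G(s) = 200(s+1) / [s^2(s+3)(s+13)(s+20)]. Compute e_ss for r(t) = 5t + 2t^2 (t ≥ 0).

15.6

The open loop has two poles at the origin → type 2 system. Treating each term separately:
  • 5t: tracked with zero error.
  • 2t^2: e_ss = 4/K_a with K_a=10/39 → 15.6.
Total e_ss = 15.6.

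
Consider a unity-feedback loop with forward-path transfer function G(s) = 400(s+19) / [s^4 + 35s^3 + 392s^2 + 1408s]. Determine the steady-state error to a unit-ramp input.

88/475

The denominator has no term below 1408s — 1 pole at s=0, type 1.
K_v = lim_{s→0} s·G(s) = 400·19 / 1408 = 475/88.
e_ss = 1/K_v = 1/(475/88) = 88/475.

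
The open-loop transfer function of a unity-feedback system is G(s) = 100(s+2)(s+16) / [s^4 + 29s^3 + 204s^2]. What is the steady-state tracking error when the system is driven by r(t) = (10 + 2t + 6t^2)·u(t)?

Factoring s^2 from the denominator leaves a polynomial with constant term 204, so the system is type 2. By superposition:
  • 10: tracked with zero error.
  • 2t: tracked with zero error.
  • 6t^2: e_ss = 12/K_a with K_a=800/51 → 0.765.
Total e_ss = 0.765.

0.765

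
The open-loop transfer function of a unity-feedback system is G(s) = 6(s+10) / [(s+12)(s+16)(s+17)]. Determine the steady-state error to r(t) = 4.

1088/277

No free integrators in G(s): this is a type 0 system.
K_p = lim_{s→0} G(s) = 6·10 / (12·16·17) = 5/272.
e_ss = 4/(1 + K_p) = 4/(277/272) = 1088/277.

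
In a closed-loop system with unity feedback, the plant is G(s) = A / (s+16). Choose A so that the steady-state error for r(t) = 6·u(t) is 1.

80

G(s) has no factors of s in the denominator, so the system is type 0.
K_p = lim_{s→0} G(s) = A / (16) = 0.0625·A.
e_ss = 6/(1 + K_p) = 1 ⇒ 1 + 0.0625·A = 6 ⇒ A = 80.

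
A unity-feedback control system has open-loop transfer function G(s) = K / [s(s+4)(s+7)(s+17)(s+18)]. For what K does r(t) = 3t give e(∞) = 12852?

The open loop has one pole at the origin → type 1 system.
K_v = lim_{s→0} s·G(s) = K / (4·7·17·18) = (1/8568)·K.
e_ss = 3/K_v = 12852 ⇒ K_v = 1/4284 ⇒ K = (1/4284)/(1/8568) = 2.

2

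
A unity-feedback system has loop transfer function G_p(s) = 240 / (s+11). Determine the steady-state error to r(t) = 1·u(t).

The open loop has no poles at the origin → type 0 system.
K_p = lim_{s→0} G_p(s) = 240 / (11) = 240/11.
e_ss = 1/(1 + K_p) = 1/(251/11) = 11/251.

11/251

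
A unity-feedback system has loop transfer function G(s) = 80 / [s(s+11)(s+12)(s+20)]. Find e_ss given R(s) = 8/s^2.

264

G(s) has one factor of s in the denominator, so the system is type 1.
K_v = lim_{s→0} s·G(s) = 80 / (11·12·20) = 1/33.
e_ss = 8/K_v = 8/(1/33) = 264.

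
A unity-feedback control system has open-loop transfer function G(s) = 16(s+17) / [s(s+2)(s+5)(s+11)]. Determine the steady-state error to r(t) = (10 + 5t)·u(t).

One free integrator in G(s): this is a type 1 system. By superposition:
  • 10: tracked with zero error.
  • 5t: e_ss = 5/K_v with K_v=136/55 → 275/136.
Total e_ss = 275/136.

275/136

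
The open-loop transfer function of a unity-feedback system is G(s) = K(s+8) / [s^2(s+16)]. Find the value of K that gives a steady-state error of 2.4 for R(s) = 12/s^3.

Two free integrators in G(s): this is a type 2 system.
K_a = lim_{s→0} s^2·G(s) = K·8 / (16) = 0.5·K.
e_ss = 12/K_a = 2.4 ⇒ K_a = 5 ⇒ K = 5/0.5 = 10.

10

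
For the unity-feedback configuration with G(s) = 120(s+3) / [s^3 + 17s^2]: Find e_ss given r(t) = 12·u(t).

0

Lowest-order denominator term is 17s^2, so the open loop has 2 poles at the origin → type 2 system.
A type-2 system has K_p = ∞, so it tracks a step input with zero steady-state error.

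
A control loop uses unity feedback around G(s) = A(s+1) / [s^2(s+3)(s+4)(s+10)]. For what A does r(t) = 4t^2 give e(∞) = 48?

20

The open loop has two poles at the origin → type 2 system.
K_a = lim_{s→0} s^2·G(s) = A·1 / (3·4·10) = (1/120)·A.
e_ss = 8/K_a = 48 ⇒ K_a = 1/6 ⇒ A = (1/6)/(1/120) = 20.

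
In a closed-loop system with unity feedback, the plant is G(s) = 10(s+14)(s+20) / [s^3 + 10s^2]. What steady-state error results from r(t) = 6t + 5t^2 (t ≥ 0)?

Lowest-order denominator term is 10s^2, so the open loop has 2 poles at the origin → type 2 system. By superposition:
  • 6t: tracked with zero error.
  • 5t^2: e_ss = 10/K_a with K_a=280 → 1/28.
Total e_ss = 1/28.

1/28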